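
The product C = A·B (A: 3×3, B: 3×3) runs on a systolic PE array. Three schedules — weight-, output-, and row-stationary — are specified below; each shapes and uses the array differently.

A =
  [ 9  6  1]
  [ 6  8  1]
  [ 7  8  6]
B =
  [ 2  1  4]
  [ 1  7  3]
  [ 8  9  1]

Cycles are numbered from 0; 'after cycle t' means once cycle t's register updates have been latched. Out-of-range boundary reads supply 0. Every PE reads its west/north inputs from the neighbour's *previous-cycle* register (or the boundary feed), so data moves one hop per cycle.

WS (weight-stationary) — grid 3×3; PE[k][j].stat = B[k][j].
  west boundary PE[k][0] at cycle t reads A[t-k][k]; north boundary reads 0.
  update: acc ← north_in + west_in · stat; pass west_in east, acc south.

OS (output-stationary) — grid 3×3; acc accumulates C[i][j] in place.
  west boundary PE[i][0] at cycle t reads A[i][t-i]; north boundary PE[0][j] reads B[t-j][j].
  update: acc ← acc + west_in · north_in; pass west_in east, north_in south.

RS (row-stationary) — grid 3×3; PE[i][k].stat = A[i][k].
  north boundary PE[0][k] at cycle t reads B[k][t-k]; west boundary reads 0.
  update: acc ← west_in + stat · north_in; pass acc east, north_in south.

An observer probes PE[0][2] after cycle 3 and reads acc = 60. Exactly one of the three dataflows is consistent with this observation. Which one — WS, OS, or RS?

dataflow = RS

— WS: 3×3; PE[0][2] trace:
  [0] (0,2) acc=0 (h:0 v:0)
  [1] (0,2) acc=0 (h:0 v:0)
  [2] (0,2) acc=36 (h:9 v:36)
  [3] (0,2) acc=24 (h:6 v:24)
— OS: 3×3; PE[0][2] trace:
  [0] (0,2) acc=0 (h:0 v:0)
  [1] (0,2) acc=0 (h:0 v:0)
  [2] (0,2) acc=36 (h:9 v:4)
  [3] (0,2) acc=54 (h:6 v:3)
— RS: 3×3; PE[0][2] trace:
  [0] (0,2) acc=0 (h:0 v:0)
  [1] (0,2) acc=0 (h:0 v:0)
  [2] (0,2) acc=32 (h:32 v:8)
  [3] (0,2) acc=60 (h:60 v:9)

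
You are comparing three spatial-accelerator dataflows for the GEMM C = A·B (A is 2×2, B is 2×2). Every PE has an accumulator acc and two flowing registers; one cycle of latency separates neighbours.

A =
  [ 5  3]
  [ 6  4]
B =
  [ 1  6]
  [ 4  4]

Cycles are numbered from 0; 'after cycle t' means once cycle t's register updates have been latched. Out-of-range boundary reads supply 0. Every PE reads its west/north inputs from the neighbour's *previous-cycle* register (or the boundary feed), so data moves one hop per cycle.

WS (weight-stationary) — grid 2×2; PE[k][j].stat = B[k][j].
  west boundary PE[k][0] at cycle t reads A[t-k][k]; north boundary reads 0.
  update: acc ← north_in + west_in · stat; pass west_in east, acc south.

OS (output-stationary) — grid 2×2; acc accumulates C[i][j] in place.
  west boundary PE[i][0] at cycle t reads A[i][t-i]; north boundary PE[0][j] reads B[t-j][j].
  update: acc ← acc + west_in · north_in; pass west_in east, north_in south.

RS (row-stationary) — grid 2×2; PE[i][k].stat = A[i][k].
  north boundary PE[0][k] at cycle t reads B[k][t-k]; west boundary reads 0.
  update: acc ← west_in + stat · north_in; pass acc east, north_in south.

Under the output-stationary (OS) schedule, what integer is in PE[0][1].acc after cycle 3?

PE[0][1].acc = 42

OS 2×2: PE[0][1] cycle-by-cycle (with neighbour feeds):
  0: (0,0).acc=5  regs=<5,1>
  0: (0,1).acc=0  regs=<0,0>
  1: (0,0).acc=17  regs=<3,4>
  1: (0,1).acc=30  regs=<5,6>
  2: (0,0).acc=17  regs=<0,0>
  2: (0,1).acc=42  regs=<3,4>
  3: (0,0).acc=17  regs=<0,0>
  3: (0,1).acc=42  regs=<0,0>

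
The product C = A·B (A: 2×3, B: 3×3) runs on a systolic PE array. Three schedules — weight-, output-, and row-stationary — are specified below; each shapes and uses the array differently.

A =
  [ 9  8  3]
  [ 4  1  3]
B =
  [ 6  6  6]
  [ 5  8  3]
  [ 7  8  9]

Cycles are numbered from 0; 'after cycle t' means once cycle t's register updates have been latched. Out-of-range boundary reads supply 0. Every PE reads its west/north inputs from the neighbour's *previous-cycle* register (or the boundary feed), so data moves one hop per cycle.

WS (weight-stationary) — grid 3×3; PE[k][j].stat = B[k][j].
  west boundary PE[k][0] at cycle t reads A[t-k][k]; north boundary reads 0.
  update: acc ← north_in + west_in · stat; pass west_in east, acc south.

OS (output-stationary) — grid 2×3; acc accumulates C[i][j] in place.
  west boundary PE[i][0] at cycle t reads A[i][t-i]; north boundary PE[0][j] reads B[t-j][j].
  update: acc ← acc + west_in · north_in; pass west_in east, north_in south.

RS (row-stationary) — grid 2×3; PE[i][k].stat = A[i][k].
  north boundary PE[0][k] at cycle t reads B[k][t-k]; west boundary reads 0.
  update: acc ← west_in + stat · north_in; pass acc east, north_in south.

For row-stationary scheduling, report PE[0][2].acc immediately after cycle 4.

PE[0][2].acc = 105

RS 2×3: PE[0][2] cycle-by-cycle (with neighbour feeds):
  0: (0,1).acc=0  regs=<0,0>
  0: (0,2).acc=0  regs=<0,0>
  1: (0,1).acc=94  regs=<94,5>
  1: (0,2).acc=0  regs=<0,0>
  2: (0,1).acc=118  regs=<118,8>
  2: (0,2).acc=115  regs=<115,7>
  3: (0,1).acc=78  regs=<78,3>
  3: (0,2).acc=142  regs=<142,8>
  4: (0,1).acc=0  regs=<0,0>
  4: (0,2).acc=105  regs=<105,9>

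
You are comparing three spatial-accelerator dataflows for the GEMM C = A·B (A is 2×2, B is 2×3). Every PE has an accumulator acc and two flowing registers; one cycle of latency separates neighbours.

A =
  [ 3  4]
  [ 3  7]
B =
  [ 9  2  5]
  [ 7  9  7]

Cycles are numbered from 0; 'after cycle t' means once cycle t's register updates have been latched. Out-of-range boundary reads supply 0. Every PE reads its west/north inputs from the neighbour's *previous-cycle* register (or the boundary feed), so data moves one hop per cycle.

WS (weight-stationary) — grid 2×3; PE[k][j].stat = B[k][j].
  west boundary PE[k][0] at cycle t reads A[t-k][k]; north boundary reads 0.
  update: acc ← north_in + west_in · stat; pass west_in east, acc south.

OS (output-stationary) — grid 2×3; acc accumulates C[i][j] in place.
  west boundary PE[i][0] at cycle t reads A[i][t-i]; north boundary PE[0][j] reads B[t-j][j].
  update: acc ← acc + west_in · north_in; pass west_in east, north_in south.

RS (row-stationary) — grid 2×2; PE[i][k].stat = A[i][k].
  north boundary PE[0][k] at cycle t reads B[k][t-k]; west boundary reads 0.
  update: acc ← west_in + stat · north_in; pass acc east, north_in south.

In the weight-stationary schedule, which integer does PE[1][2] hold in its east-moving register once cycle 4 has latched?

WS (2×3). Following PE[1][2] plus its west/north inputs:
  c0 r0c2: 0 / 0 / 0
  c0 r1c1: 0 / 0 / 0
  c0 r1c2: 0 / 0 / 0
  c1 r0c2: 0 / 0 / 0
  c1 r1c1: 0 / 0 / 0
  c1 r1c2: 0 / 0 / 0
  c2 r0c2: 15 / 3 / 15
  c2 r1c1: 42 / 4 / 42
  c2 r1c2: 0 / 0 / 0
  c3 r0c2: 15 / 3 / 15
  c3 r1c1: 69 / 7 / 69
  c3 r1c2: 43 / 4 / 43
  c4 r0c2: 0 / 0 / 0
  c4 r1c1: 0 / 0 / 0
  c4 r1c2: 64 / 7 / 64

register = 7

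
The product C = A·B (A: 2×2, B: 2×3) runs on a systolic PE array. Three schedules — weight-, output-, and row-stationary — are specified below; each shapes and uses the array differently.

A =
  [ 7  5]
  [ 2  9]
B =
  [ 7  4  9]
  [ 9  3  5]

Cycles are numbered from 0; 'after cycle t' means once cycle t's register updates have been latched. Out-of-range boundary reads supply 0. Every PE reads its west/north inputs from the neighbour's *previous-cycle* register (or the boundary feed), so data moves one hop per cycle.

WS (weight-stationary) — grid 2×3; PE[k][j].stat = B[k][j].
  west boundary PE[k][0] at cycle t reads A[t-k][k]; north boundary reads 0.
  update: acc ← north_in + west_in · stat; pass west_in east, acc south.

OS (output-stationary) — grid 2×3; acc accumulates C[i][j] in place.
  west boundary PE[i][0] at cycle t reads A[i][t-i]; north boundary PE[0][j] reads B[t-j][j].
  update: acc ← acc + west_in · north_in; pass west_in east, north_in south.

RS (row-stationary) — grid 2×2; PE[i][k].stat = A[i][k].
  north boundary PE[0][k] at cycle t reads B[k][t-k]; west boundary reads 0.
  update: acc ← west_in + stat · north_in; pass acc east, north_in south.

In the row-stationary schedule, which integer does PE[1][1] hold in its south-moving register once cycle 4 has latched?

RS (2×2). Following PE[1][1] plus its west/north inputs:
  [0] (0,1) acc=0 (h:0 v:0)
  [0] (1,0) acc=0 (h:0 v:0)
  [0] (1,1) acc=0 (h:0 v:0)
  [1] (0,1) acc=94 (h:94 v:9)
  [1] (1,0) acc=14 (h:14 v:7)
  [1] (1,1) acc=0 (h:0 v:0)
  [2] (0,1) acc=43 (h:43 v:3)
  [2] (1,0) acc=8 (h:8 v:4)
  [2] (1,1) acc=95 (h:95 v:9)
  [3] (0,1) acc=88 (h:88 v:5)
  [3] (1,0) acc=18 (h:18 v:9)
  [3] (1,1) acc=35 (h:35 v:3)
  [4] (0,1) acc=0 (h:0 v:0)
  [4] (1,0) acc=0 (h:0 v:0)
  [4] (1,1) acc=63 (h:63 v:5)

register = 5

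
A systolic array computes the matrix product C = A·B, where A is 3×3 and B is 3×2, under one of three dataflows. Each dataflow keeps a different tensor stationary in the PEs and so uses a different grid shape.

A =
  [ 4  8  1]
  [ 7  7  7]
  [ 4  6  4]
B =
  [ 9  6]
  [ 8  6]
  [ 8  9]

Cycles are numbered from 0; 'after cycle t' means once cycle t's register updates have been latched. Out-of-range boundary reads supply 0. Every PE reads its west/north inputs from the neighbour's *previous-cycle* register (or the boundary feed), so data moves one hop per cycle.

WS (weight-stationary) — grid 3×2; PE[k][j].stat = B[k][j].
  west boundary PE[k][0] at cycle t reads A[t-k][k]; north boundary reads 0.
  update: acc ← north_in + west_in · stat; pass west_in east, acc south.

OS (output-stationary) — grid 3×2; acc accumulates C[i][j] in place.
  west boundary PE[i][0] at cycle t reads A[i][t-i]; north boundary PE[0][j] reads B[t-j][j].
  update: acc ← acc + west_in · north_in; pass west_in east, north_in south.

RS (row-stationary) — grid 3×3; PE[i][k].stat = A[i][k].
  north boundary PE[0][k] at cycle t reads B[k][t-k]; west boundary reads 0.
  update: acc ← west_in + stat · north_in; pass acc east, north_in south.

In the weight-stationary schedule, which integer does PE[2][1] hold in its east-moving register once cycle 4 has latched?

register = 7

WS on a 3×2 grid — tracing PE[2][1] and its feeders:
  step 0 · PE1,1: acc=0; fwd→0 fwd↓0
  step 0 · PE2,0: acc=0; fwd→0 fwd↓0
  step 0 · PE2,1: acc=0; fwd→0 fwd↓0
  step 1 · PE1,1: acc=0; fwd→0 fwd↓0
  step 1 · PE2,0: acc=0; fwd→0 fwd↓0
  step 1 · PE2,1: acc=0; fwd→0 fwd↓0
  step 2 · PE1,1: acc=72; fwd→8 fwd↓72
  step 2 · PE2,0: acc=108; fwd→1 fwd↓108
  step 2 · PE2,1: acc=0; fwd→0 fwd↓0
  step 3 · PE1,1: acc=84; fwd→7 fwd↓84
  step 3 · PE2,0: acc=175; fwd→7 fwd↓175
  step 3 · PE2,1: acc=81; fwd→1 fwd↓81
  step 4 · PE1,1: acc=60; fwd→6 fwd↓60
  step 4 · PE2,0: acc=116; fwd→4 fwd↓116
  step 4 · PE2,1: acc=147; fwd→7 fwd↓147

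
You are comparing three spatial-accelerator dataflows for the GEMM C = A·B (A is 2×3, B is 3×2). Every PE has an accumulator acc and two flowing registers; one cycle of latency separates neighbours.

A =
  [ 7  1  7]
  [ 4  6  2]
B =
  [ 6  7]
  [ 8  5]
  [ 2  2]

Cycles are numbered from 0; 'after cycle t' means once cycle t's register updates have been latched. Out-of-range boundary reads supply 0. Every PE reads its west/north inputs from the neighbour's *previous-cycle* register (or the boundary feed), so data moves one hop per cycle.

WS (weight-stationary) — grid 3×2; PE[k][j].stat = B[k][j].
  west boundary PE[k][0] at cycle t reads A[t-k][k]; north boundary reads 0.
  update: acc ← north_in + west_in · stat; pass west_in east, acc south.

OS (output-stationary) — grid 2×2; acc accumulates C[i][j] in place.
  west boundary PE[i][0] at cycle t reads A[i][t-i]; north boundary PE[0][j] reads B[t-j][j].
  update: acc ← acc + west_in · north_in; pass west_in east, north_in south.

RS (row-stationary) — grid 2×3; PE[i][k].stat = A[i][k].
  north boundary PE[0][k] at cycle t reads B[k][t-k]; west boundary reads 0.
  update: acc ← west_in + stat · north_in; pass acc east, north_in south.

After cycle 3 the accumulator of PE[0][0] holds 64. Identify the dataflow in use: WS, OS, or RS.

WS (3×2 grid), PE[0][0]:
  t=0 PE[0][0]: acc=42 h=7 v=42
  t=1 PE[0][0]: acc=24 h=4 v=24
  t=2 PE[0][0]: acc=0 h=0 v=0
  t=3 PE[0][0]: acc=0 h=0 v=0
OS (2×2 grid), PE[0][0]:
  t=0 PE[0][0]: acc=42 h=7 v=6
  t=1 PE[0][0]: acc=50 h=1 v=8
  t=2 PE[0][0]: acc=64 h=7 v=2
  t=3 PE[0][0]: acc=64 h=0 v=0
RS (2×3 grid), PE[0][0]:
  t=0 PE[0][0]: acc=42 h=42 v=6
  t=1 PE[0][0]: acc=49 h=49 v=7
  t=2 PE[0][0]: acc=0 h=0 v=0
  t=3 PE[0][0]: acc=0 h=0 v=0

dataflow = OS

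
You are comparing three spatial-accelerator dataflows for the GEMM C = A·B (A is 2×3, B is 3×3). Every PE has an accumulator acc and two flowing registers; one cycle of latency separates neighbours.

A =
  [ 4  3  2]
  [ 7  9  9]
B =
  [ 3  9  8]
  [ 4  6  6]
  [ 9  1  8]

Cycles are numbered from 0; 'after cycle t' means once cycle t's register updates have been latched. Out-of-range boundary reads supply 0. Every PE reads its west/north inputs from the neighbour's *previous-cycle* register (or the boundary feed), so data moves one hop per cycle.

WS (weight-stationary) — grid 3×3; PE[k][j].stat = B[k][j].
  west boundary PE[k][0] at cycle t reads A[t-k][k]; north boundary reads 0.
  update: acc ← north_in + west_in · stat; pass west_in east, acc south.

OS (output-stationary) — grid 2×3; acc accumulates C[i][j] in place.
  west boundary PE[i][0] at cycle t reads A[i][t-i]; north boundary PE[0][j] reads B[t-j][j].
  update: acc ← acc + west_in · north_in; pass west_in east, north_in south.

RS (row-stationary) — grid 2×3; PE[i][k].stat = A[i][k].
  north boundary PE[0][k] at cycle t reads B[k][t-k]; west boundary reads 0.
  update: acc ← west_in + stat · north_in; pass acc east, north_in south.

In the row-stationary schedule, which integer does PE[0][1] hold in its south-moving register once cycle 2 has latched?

RS 2×3: PE[0][1] cycle-by-cycle (with neighbour feeds):
  step 0 · PE0,0: acc=12; fwd→12 fwd↓3
  step 0 · PE0,1: acc=0; fwd→0 fwd↓0
  step 1 · PE0,0: acc=36; fwd→36 fwd↓9
  step 1 · PE0,1: acc=24; fwd→24 fwd↓4
  step 2 · PE0,0: acc=32; fwd→32 fwd↓8
  step 2 · PE0,1: acc=54; fwd→54 fwd↓6

register = 6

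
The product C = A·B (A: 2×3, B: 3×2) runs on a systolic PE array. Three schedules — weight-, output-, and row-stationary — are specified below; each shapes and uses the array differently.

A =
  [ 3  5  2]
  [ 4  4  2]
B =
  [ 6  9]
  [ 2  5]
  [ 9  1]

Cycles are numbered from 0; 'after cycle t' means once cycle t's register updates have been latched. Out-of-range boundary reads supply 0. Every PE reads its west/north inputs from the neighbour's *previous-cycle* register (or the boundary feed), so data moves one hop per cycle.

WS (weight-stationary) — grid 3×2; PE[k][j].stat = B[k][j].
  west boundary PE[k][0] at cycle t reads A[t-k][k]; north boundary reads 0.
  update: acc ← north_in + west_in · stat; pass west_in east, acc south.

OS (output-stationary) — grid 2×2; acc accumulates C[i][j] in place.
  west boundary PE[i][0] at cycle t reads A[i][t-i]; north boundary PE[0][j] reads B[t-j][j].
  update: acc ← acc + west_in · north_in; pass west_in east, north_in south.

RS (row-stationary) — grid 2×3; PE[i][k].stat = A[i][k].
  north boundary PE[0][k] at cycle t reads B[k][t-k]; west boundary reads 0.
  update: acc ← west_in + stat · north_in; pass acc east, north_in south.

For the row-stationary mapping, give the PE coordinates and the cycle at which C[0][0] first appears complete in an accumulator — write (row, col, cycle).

(row, col, cycle) = (0, 2, 2)

Under RS, C[0][0] lands at PE[0][2]:
  t=0 PE[0][2]: acc=0 h=0 v=0
  t=1 PE[0][2]: acc=0 h=0 v=0
  t=2 PE[0][2]: acc=46 h=46 v=9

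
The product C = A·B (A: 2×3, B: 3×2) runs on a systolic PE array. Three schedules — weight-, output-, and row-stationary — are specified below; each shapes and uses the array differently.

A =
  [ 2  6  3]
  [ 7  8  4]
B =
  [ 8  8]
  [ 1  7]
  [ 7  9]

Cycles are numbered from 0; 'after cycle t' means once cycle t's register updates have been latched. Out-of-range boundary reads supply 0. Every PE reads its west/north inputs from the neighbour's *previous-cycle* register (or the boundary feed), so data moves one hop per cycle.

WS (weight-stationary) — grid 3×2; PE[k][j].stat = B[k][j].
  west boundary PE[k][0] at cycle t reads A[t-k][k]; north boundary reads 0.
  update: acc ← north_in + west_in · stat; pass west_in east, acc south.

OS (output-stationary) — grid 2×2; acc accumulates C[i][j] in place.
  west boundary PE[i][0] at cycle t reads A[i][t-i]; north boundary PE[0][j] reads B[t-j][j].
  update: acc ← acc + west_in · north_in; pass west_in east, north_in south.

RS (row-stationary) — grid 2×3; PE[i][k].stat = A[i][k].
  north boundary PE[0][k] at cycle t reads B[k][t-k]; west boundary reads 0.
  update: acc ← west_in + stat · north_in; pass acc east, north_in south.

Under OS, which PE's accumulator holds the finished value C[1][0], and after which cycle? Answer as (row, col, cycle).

(row, col, cycle) = (1, 0, 3)

OS — PE[1][0] is where C[1][0] collects:
  @0  [1,0]  acc 0  |  →0  ↓0
  @1  [1,0]  acc 56  |  →7  ↓8
  @2  [1,0]  acc 64  |  →8  ↓1
  @3  [1,0]  acc 92  |  →4  ↓7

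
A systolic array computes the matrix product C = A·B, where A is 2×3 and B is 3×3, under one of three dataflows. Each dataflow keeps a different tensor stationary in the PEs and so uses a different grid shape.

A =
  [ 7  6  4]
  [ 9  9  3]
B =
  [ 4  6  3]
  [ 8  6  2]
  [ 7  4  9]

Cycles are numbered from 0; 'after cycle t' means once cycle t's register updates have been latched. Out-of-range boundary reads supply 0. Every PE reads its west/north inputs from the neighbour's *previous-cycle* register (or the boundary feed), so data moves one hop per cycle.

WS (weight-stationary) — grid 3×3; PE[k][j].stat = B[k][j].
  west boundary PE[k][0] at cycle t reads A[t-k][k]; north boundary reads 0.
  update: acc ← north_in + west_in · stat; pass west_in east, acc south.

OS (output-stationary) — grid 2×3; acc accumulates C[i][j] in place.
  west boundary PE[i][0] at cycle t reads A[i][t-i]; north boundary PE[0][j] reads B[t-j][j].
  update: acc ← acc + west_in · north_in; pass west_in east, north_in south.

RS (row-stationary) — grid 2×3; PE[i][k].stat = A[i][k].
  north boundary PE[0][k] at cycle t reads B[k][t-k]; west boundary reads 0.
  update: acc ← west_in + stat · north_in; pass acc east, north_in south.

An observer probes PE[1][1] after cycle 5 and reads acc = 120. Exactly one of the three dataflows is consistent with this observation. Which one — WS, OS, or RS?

dataflow = OS

— WS: 3×3; PE[1][1] trace:
  after 0 — PE[1][1] acc=0, pass-E 0, pass-S 0
  after 1 — PE[1][1] acc=0, pass-E 0, pass-S 0
  after 2 — PE[1][1] acc=78, pass-E 6, pass-S 78
  after 3 — PE[1][1] acc=108, pass-E 9, pass-S 108
  after 4 — PE[1][1] acc=0, pass-E 0, pass-S 0
  after 5 — PE[1][1] acc=0, pass-E 0, pass-S 0
— OS: 2×3; PE[1][1] trace:
  after 0 — PE[1][1] acc=0, pass-E 0, pass-S 0
  after 1 — PE[1][1] acc=0, pass-E 0, pass-S 0
  after 2 — PE[1][1] acc=54, pass-E 9, pass-S 6
  after 3 — PE[1][1] acc=108, pass-E 9, pass-S 6
  after 4 — PE[1][1] acc=120, pass-E 3, pass-S 4
  after 5 — PE[1][1] acc=120, pass-E 0, pass-S 0
— RS: 2×3; PE[1][1] trace:
  after 0 — PE[1][1] acc=0, pass-E 0, pass-S 0
  after 1 — PE[1][1] acc=0, pass-E 0, pass-S 0
  after 2 — PE[1][1] acc=108, pass-E 108, pass-S 8
  after 3 — PE[1][1] acc=108, pass-E 108, pass-S 6
  after 4 — PE[1][1] acc=45, pass-E 45, pass-S 2
  after 5 — PE[1][1] acc=0, pass-E 0, pass-S 0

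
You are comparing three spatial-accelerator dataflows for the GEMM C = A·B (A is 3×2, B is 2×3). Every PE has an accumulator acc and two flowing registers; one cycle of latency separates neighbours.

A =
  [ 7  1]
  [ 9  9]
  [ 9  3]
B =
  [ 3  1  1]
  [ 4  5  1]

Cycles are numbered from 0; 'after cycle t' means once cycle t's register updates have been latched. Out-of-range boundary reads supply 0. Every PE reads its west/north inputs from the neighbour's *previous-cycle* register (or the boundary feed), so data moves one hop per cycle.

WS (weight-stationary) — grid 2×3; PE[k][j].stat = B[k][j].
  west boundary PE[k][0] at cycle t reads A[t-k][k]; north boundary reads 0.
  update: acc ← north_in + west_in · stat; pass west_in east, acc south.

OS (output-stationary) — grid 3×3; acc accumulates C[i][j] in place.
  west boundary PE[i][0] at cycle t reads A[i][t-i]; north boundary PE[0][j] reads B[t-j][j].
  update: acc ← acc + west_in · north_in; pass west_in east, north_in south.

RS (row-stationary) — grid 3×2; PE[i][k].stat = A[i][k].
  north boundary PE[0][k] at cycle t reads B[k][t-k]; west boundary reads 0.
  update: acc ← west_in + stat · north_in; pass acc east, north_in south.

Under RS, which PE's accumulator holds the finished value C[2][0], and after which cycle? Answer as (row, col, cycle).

Under RS, C[2][0] lands at PE[2][1]:
  c0 r2c1: 0 / 0 / 0
  c1 r2c1: 0 / 0 / 0
  c2 r2c1: 0 / 0 / 0
  c3 r2c1: 39 / 39 / 4

(row, col, cycle) = (2, 1, 3)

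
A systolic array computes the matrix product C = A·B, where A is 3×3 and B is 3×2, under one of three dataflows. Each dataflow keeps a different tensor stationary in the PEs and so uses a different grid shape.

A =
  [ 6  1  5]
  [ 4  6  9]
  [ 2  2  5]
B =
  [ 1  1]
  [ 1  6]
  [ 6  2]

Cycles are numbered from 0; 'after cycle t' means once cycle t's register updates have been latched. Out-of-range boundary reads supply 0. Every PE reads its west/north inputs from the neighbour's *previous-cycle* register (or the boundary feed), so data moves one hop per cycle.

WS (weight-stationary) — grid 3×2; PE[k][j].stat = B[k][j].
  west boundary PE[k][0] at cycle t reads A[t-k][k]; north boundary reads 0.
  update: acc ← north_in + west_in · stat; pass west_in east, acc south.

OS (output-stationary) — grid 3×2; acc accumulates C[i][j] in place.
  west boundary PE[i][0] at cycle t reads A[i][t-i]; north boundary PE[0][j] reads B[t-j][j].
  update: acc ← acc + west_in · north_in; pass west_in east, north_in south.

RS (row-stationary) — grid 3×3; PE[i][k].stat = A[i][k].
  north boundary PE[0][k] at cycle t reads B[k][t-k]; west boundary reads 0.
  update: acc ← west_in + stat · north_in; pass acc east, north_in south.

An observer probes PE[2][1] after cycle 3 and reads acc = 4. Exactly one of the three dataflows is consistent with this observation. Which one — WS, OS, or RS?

dataflow = RS

WS (3×2 grid), PE[2][1]:
  0: (2,1).acc=0  regs=<0,0>
  1: (2,1).acc=0  regs=<0,0>
  2: (2,1).acc=0  regs=<0,0>
  3: (2,1).acc=22  regs=<5,22>
OS (3×2 grid), PE[2][1]:
  0: (2,1).acc=0  regs=<0,0>
  1: (2,1).acc=0  regs=<0,0>
  2: (2,1).acc=0  regs=<0,0>
  3: (2,1).acc=2  regs=<2,1>
RS (3×3 grid), PE[2][1]:
  0: (2,1).acc=0  regs=<0,0>
  1: (2,1).acc=0  regs=<0,0>
  2: (2,1).acc=0  regs=<0,0>
  3: (2,1).acc=4  regs=<4,1>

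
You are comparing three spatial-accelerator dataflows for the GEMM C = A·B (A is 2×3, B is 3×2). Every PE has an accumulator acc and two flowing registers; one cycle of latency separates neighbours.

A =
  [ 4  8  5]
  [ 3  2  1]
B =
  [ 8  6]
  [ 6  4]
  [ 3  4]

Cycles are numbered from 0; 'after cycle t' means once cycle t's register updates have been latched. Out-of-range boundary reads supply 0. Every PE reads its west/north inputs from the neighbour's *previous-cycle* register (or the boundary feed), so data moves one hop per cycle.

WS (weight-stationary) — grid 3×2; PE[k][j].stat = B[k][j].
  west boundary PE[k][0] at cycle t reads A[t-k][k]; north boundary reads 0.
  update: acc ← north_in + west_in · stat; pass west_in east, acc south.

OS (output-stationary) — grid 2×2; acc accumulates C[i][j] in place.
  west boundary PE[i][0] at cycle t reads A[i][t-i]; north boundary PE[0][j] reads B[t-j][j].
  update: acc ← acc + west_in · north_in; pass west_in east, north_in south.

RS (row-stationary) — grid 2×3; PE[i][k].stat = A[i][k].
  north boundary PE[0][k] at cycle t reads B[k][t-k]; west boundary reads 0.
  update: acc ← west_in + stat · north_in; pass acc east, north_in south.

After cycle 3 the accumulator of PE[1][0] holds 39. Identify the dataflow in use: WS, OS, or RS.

— WS: 3×2; PE[1][0] trace:
  [0] (1,0) acc=0 (h:0 v:0)
  [1] (1,0) acc=80 (h:8 v:80)
  [2] (1,0) acc=36 (h:2 v:36)
  [3] (1,0) acc=0 (h:0 v:0)
— OS: 2×2; PE[1][0] trace:
  [0] (1,0) acc=0 (h:0 v:0)
  [1] (1,0) acc=24 (h:3 v:8)
  [2] (1,0) acc=36 (h:2 v:6)
  [3] (1,0) acc=39 (h:1 v:3)
— RS: 2×3; PE[1][0] trace:
  [0] (1,0) acc=0 (h:0 v:0)
  [1] (1,0) acc=24 (h:24 v:8)
  [2] (1,0) acc=18 (h:18 v:6)
  [3] (1,0) acc=0 (h:0 v:0)

dataflow = OS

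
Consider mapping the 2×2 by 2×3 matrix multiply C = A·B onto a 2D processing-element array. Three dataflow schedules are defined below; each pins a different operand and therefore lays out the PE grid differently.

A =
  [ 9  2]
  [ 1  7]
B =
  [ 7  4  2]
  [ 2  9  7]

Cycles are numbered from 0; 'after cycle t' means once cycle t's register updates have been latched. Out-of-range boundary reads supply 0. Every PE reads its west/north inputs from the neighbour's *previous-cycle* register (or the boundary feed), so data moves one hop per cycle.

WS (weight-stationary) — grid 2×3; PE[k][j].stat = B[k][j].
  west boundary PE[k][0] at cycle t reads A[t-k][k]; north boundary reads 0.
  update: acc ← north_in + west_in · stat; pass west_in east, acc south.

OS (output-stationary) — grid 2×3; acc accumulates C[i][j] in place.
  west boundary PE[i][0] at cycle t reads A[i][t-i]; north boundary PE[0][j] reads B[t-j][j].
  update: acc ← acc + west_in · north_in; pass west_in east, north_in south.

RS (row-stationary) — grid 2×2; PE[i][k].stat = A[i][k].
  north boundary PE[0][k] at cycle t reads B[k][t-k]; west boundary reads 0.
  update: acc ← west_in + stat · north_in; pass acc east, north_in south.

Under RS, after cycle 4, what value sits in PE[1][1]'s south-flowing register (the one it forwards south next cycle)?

register = 7

RS (2×2). Following PE[1][1] plus its west/north inputs:
  [0] (0,1) acc=0 (h:0 v:0)
  [0] (1,0) acc=0 (h:0 v:0)
  [0] (1,1) acc=0 (h:0 v:0)
  [1] (0,1) acc=67 (h:67 v:2)
  [1] (1,0) acc=7 (h:7 v:7)
  [1] (1,1) acc=0 (h:0 v:0)
  [2] (0,1) acc=54 (h:54 v:9)
  [2] (1,0) acc=4 (h:4 v:4)
  [2] (1,1) acc=21 (h:21 v:2)
  [3] (0,1) acc=32 (h:32 v:7)
  [3] (1,0) acc=2 (h:2 v:2)
  [3] (1,1) acc=67 (h:67 v:9)
  [4] (0,1) acc=0 (h:0 v:0)
  [4] (1,0) acc=0 (h:0 v:0)
  [4] (1,1) acc=51 (h:51 v:7)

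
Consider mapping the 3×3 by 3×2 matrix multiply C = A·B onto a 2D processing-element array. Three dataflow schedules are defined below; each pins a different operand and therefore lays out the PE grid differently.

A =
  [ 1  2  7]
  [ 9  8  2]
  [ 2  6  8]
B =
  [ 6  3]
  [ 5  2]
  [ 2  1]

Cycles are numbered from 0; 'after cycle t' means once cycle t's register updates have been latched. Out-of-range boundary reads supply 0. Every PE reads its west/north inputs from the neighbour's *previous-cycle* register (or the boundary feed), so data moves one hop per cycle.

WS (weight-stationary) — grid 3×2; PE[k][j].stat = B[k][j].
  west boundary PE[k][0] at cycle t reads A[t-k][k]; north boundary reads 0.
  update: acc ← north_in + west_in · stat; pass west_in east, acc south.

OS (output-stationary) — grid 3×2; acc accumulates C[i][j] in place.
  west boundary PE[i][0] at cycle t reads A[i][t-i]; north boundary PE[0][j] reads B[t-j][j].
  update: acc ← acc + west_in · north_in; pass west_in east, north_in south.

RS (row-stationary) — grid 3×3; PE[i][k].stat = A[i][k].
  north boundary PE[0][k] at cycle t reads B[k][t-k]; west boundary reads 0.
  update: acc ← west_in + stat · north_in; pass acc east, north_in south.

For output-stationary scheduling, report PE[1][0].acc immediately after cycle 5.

PE[1][0].acc = 98

OS on a 3×2 grid — tracing PE[1][0] and its feeders:
  step 0 · PE0,0: acc=6; fwd→1 fwd↓6
  step 0 · PE1,0: acc=0; fwd→0 fwd↓0
  step 1 · PE0,0: acc=16; fwd→2 fwd↓5
  step 1 · PE1,0: acc=54; fwd→9 fwd↓6
  step 2 · PE0,0: acc=30; fwd→7 fwd↓2
  step 2 · PE1,0: acc=94; fwd→8 fwd↓5
  step 3 · PE0,0: acc=30; fwd→0 fwd↓0
  step 3 · PE1,0: acc=98; fwd→2 fwd↓2
  step 4 · PE0,0: acc=30; fwd→0 fwd↓0
  step 4 · PE1,0: acc=98; fwd→0 fwd↓0
  step 5 · PE0,0: acc=30; fwd→0 fwd↓0
  step 5 · PE1,0: acc=98; fwd→0 fwd↓0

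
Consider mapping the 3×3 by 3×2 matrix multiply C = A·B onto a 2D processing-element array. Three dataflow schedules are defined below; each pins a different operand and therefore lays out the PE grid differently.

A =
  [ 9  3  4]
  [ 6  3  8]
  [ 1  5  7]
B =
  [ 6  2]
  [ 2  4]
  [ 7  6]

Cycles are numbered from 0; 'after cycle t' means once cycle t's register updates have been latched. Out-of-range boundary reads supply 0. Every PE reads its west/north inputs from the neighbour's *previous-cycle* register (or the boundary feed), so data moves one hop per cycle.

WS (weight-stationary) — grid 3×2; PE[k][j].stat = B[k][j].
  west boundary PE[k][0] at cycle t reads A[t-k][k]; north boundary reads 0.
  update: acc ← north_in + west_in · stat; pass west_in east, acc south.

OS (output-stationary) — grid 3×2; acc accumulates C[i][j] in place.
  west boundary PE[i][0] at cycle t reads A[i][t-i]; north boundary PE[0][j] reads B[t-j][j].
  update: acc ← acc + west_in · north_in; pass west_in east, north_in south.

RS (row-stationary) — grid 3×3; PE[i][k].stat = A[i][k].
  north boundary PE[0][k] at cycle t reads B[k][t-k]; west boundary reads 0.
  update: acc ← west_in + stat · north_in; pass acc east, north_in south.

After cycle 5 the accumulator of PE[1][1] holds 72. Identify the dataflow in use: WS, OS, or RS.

dataflow = OS

— WS: 3×2; PE[1][1] trace:
  @0  [1,1]  acc 0  |  →0  ↓0
  @1  [1,1]  acc 0  |  →0  ↓0
  @2  [1,1]  acc 30  |  →3  ↓30
  @3  [1,1]  acc 24  |  →3  ↓24
  @4  [1,1]  acc 22  |  →5  ↓22
  @5  [1,1]  acc 0  |  →0  ↓0
— OS: 3×2; PE[1][1] trace:
  @0  [1,1]  acc 0  |  →0  ↓0
  @1  [1,1]  acc 0  |  →0  ↓0
  @2  [1,1]  acc 12  |  →6  ↓2
  @3  [1,1]  acc 24  |  →3  ↓4
  @4  [1,1]  acc 72  |  →8  ↓6
  @5  [1,1]  acc 72  |  →0  ↓0
— RS: 3×3; PE[1][1] trace:
  @0  [1,1]  acc 0  |  →0  ↓0
  @1  [1,1]  acc 0  |  →0  ↓0
  @2  [1,1]  acc 42  |  →42  ↓2
  @3  [1,1]  acc 24  |  →24  ↓4
  @4  [1,1]  acc 0  |  →0  ↓0
  @5  [1,1]  acc 0  |  →0  ↓0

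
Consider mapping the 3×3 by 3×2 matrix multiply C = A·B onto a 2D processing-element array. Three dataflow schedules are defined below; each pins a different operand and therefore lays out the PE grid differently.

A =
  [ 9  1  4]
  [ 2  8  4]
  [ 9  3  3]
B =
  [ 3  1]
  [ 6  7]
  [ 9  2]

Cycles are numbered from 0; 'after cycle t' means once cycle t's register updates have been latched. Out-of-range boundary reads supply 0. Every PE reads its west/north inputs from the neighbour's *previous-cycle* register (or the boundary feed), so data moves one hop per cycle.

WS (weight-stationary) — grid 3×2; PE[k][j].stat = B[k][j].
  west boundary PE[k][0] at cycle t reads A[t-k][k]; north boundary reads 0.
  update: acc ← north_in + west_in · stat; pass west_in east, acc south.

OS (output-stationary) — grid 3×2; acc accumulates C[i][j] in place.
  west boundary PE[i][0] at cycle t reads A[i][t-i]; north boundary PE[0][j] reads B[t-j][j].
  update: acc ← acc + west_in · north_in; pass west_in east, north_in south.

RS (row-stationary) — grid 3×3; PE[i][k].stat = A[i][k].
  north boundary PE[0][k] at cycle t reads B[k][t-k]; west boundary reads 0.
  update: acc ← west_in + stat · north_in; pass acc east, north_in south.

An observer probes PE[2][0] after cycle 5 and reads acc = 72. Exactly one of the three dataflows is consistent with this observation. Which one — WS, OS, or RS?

WS (3×2 grid), PE[2][0]:
  @0  [2,0]  acc 0  |  →0  ↓0
  @1  [2,0]  acc 0  |  →0  ↓0
  @2  [2,0]  acc 69  |  →4  ↓69
  @3  [2,0]  acc 90  |  →4  ↓90
  @4  [2,0]  acc 72  |  →3  ↓72
  @5  [2,0]  acc 0  |  →0  ↓0
OS (3×2 grid), PE[2][0]:
  @0  [2,0]  acc 0  |  →0  ↓0
  @1  [2,0]  acc 0  |  →0  ↓0
  @2  [2,0]  acc 27  |  →9  ↓3
  @3  [2,0]  acc 45  |  →3  ↓6
  @4  [2,0]  acc 72  |  →3  ↓9
  @5  [2,0]  acc 72  |  →0  ↓0
RS (3×3 grid), PE[2][0]:
  @0  [2,0]  acc 0  |  →0  ↓0
  @1  [2,0]  acc 0  |  →0  ↓0
  @2  [2,0]  acc 27  |  →27  ↓3
  @3  [2,0]  acc 9  |  →9  ↓1
  @4  [2,0]  acc 0  |  →0  ↓0
  @5  [2,0]  acc 0  |  →0  ↓0

dataflow = OS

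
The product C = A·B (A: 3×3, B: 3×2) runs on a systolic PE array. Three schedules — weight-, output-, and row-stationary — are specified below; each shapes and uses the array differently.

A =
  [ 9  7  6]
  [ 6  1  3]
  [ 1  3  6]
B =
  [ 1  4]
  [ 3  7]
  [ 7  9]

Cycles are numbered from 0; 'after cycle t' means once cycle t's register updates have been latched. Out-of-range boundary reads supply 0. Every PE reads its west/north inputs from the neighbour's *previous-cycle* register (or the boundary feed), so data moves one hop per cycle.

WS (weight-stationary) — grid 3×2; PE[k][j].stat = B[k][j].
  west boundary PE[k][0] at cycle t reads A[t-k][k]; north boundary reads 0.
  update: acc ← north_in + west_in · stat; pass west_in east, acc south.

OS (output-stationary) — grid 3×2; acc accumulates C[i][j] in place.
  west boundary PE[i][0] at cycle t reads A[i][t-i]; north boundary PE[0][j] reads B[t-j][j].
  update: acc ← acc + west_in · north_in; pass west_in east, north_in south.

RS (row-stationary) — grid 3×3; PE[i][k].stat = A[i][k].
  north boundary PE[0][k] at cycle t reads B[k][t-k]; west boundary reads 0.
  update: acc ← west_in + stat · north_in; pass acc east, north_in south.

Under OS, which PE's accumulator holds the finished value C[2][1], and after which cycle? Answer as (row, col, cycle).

(row, col, cycle) = (2, 1, 5)

OS: C[2][1] accumulates in PE[2][1]:
  [0] (2,1) acc=0 (h:0 v:0)
  [1] (2,1) acc=0 (h:0 v:0)
  [2] (2,1) acc=0 (h:0 v:0)
  [3] (2,1) acc=4 (h:1 v:4)
  [4] (2,1) acc=25 (h:3 v:7)
  [5] (2,1) acc=79 (h:6 v:9)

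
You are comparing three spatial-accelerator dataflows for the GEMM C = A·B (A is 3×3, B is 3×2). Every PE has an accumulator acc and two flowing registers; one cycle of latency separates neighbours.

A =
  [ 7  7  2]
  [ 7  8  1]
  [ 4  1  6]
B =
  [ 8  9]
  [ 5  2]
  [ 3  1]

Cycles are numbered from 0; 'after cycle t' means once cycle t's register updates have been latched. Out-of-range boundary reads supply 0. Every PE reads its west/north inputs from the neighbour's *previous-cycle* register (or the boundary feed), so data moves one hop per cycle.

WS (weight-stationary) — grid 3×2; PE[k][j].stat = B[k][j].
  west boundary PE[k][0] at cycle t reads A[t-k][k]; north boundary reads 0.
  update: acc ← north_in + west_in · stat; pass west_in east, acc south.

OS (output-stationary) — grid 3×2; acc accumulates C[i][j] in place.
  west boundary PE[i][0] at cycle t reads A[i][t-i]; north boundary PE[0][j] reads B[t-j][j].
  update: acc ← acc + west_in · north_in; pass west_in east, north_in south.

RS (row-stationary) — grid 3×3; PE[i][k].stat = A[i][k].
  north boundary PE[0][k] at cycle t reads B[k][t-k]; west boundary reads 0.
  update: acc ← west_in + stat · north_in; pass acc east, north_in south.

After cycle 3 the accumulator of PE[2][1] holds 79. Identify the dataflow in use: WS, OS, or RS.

dataflow = WS

Under WS (3×2), PE[2][1]:
  cycle 0: PE[2][1] → acc 0, east 0, south 0
  cycle 1: PE[2][1] → acc 0, east 0, south 0
  cycle 2: PE[2][1] → acc 0, east 0, south 0
  cycle 3: PE[2][1] → acc 79, east 2, south 79
Under OS (3×2), PE[2][1]:
  cycle 0: PE[2][1] → acc 0, east 0, south 0
  cycle 1: PE[2][1] → acc 0, east 0, south 0
  cycle 2: PE[2][1] → acc 0, east 0, south 0
  cycle 3: PE[2][1] → acc 36, east 4, south 9
Under RS (3×3), PE[2][1]:
  cycle 0: PE[2][1] → acc 0, east 0, south 0
  cycle 1: PE[2][1] → acc 0, east 0, south 0
  cycle 2: PE[2][1] → acc 0, east 0, south 0
  cycle 3: PE[2][1] → acc 37, east 37, south 5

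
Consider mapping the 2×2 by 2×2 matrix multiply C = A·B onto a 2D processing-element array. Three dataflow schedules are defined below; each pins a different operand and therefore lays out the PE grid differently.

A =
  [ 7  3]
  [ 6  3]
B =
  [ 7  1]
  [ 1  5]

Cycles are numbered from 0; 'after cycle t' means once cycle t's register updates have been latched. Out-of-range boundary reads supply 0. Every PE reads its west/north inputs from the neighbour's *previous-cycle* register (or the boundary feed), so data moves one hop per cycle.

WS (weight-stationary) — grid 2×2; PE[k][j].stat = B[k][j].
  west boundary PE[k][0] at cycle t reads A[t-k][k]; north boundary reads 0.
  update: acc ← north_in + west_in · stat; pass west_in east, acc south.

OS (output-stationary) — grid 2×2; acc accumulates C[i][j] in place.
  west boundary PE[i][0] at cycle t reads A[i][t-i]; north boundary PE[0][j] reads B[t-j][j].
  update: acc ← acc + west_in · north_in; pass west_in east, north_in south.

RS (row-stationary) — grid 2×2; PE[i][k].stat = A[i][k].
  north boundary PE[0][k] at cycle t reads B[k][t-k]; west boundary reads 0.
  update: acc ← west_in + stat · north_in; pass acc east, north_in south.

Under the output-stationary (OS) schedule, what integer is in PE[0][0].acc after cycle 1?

PE[0][0].acc = 52

Tracing OS — 2×2 array, target PE[0][0]:
  step 0 · PE0,0: acc=49; fwd→7 fwd↓7
  step 1 · PE0,0: acc=52; fwd→3 fwd↓1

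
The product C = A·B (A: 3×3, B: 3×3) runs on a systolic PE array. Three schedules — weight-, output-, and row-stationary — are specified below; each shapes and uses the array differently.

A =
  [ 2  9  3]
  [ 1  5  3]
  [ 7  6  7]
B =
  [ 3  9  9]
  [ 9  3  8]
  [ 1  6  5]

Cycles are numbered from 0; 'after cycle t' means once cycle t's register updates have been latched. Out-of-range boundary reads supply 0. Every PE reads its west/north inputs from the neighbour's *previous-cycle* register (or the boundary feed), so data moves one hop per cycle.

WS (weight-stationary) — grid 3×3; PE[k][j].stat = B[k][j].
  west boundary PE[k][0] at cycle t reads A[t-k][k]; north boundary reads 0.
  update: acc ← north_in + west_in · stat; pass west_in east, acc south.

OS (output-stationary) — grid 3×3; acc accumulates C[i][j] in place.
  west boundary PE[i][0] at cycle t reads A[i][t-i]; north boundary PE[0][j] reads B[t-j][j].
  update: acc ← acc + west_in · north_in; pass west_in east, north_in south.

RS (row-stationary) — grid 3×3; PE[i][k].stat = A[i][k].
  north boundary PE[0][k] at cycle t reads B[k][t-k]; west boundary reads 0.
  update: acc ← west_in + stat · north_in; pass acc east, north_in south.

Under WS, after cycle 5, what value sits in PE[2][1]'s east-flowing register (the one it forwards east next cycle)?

WS 3×3: PE[2][1] cycle-by-cycle (with neighbour feeds):
  t=0 PE[1][1]: acc=0 h=0 v=0
  t=0 PE[2][0]: acc=0 h=0 v=0
  t=0 PE[2][1]: acc=0 h=0 v=0
  t=1 PE[1][1]: acc=0 h=0 v=0
  t=1 PE[2][0]: acc=0 h=0 v=0
  t=1 PE[2][1]: acc=0 h=0 v=0
  t=2 PE[1][1]: acc=45 h=9 v=45
  t=2 PE[2][0]: acc=90 h=3 v=90
  t=2 PE[2][1]: acc=0 h=0 v=0
  t=3 PE[1][1]: acc=24 h=5 v=24
  t=3 PE[2][0]: acc=51 h=3 v=51
  t=3 PE[2][1]: acc=63 h=3 v=63
  t=4 PE[1][1]: acc=81 h=6 v=81
  t=4 PE[2][0]: acc=82 h=7 v=82
  t=4 PE[2][1]: acc=42 h=3 v=42
  t=5 PE[1][1]: acc=0 h=0 v=0
  t=5 PE[2][0]: acc=0 h=0 v=0
  t=5 PE[2][1]: acc=123 h=7 v=123

register = 7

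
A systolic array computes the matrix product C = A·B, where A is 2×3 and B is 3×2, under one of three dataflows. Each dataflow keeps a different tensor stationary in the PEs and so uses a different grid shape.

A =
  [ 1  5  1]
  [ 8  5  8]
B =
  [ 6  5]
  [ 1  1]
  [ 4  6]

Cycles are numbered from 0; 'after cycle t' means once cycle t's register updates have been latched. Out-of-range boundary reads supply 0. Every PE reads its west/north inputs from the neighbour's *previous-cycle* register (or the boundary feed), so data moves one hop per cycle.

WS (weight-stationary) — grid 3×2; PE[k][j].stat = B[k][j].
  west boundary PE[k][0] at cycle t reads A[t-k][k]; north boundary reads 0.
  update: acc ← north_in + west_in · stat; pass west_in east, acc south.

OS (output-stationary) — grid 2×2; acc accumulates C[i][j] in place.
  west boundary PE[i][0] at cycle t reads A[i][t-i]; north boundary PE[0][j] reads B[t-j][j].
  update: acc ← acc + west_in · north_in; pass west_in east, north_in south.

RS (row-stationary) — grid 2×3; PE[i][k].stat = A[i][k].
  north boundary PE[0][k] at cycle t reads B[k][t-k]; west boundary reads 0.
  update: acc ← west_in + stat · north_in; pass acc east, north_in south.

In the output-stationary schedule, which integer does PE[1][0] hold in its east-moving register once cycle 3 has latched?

OS (2×2). Following PE[1][0] plus its west/north inputs:
  c0 r0c0: 6 / 1 / 6
  c0 r1c0: 0 / 0 / 0
  c1 r0c0: 11 / 5 / 1
  c1 r1c0: 48 / 8 / 6
  c2 r0c0: 15 / 1 / 4
  c2 r1c0: 53 / 5 / 1
  c3 r0c0: 15 / 0 / 0
  c3 r1c0: 85 / 8 / 4

register = 8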